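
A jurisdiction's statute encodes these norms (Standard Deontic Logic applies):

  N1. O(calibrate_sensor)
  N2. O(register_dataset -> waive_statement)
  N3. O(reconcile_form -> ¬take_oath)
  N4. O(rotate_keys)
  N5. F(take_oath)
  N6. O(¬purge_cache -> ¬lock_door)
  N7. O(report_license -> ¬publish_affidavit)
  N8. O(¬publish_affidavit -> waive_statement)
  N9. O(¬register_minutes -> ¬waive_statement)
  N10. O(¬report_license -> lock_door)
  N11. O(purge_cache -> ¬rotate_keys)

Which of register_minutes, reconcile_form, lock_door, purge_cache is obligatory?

register_minutes

Premise 4 gives O(rotate_keys).
Premise 11 is O(purge_cache -> ¬rotate_keys); contrapositively O(rotate_keys -> ¬purge_cache). Since O(rotate_keys) holds, K gives O(¬purge_cache).
From O(¬purge_cache) and premise 6, O(¬purge_cache -> ¬lock_door), we obtain O(¬lock_door).
The contrapositive of premise 10 (O(¬report_license -> lock_door)) is O(¬lock_door -> report_license), and O(¬lock_door) is already established, so O(report_license).
Applying K to premise 7 (O(report_license -> ¬publish_affidavit)) and O(report_license) yields O(¬publish_affidavit).
Premise 8 is O(¬publish_affidavit -> waive_statement); since O(¬publish_affidavit), deontic closure gives O(waive_statement).
Premise 9 is O(¬register_minutes -> ¬waive_statement); contrapositively O(waive_statement -> register_minutes). Since O(waive_statement) holds, K gives O(register_minutes).
So O(register_minutes) holds — register_minutes is obligatory. None of the other listed options is made obligatory by any chain of premises.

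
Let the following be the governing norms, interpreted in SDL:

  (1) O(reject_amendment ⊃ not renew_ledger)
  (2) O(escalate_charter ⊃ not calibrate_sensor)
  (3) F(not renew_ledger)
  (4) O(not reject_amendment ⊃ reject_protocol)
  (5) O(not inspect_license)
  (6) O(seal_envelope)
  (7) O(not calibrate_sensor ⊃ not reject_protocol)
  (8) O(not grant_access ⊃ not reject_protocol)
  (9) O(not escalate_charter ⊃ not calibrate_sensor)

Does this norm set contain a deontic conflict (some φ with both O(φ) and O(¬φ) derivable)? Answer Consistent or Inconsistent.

Premises 9 and 2 cover both cases: O(not escalate_charter ⊃ not calibrate_sensor) and O(escalate_charter ⊃ not calibrate_sensor). Since not escalate_charter ∨ escalate_charter is a tautology, O(not calibrate_sensor) follows.
Applying K to premise 7 (O(not calibrate_sensor ⊃ not reject_protocol)) and O(not calibrate_sensor) yields O(not reject_protocol).
Premise 4, O(not reject_amendment ⊃ reject_protocol), contraposes to O(not reject_protocol ⊃ reject_amendment); with O(not reject_protocol) we get O(reject_amendment).
With premise 1, O(reject_amendment ⊃ not renew_ledger), the K-axiom yields O(not renew_ledger).
Yet premise 3 is F(not renew_ledger), i.e. O(renew_ledger).
We now have both O(not renew_ledger) and O(renew_ledger) — renew_ledger is simultaneously obligatory and forbidden, violating the D-axiom.

Inconsistent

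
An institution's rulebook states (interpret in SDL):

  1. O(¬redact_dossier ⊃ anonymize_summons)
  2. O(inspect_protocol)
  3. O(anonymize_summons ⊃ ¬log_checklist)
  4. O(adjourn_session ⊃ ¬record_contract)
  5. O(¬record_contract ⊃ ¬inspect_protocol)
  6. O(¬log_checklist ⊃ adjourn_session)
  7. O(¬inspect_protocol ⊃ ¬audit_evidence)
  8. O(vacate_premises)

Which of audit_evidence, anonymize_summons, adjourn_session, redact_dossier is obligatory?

Premise 2 gives O(inspect_protocol).
The contrapositive of premise 5 (O(¬record_contract ⊃ ¬inspect_protocol)) is O(inspect_protocol ⊃ record_contract), and O(inspect_protocol) is already established, so O(record_contract).
Premise 4, O(adjourn_session ⊃ ¬record_contract), contraposes to O(record_contract ⊃ ¬adjourn_session); with O(record_contract) we get O(¬adjourn_session).
The contrapositive of premise 6 (O(¬log_checklist ⊃ adjourn_session)) is O(¬adjourn_session ⊃ log_checklist), and O(¬adjourn_session) is already established, so O(log_checklist).
Premise 3, O(anonymize_summons ⊃ ¬log_checklist), contraposes to O(log_checklist ⊃ ¬anonymize_summons); with O(log_checklist) we get O(¬anonymize_summons).
The contrapositive of premise 1 (O(¬redact_dossier ⊃ anonymize_summons)) is O(¬anonymize_summons ⊃ redact_dossier), and O(¬anonymize_summons) is already established, so O(redact_dossier).
So O(redact_dossier) holds — redact_dossier is obligatory. None of the other listed options is made obligatory by any chain of premises.

redact_dossier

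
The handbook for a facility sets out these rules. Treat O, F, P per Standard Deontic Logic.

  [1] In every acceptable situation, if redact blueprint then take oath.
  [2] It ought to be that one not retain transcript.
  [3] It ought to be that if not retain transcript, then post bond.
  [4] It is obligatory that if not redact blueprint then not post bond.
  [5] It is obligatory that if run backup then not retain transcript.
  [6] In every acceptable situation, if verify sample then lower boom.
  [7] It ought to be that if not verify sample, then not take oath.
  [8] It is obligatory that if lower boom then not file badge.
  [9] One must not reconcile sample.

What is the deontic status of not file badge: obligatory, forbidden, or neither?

Obligatory

Premise 2 gives O(¬retain_transcript).
With premise 3, O(¬retain_transcript → post_bond), the K-axiom yields O(post_bond).
The contrapositive of premise 4 (O(¬redact_blueprint → ¬post_bond)) is O(post_bond → redact_blueprint), and O(post_bond) is already established, so O(redact_blueprint).
With premise 1, O(redact_blueprint → take_oath), the K-axiom yields O(take_oath).
The contrapositive of premise 7 (O(¬verify_sample → ¬take_oath)) is O(take_oath → verify_sample), and O(take_oath) is already established, so O(verify_sample).
Premise 6 is O(verify_sample → lower_boom); since O(verify_sample), deontic closure gives O(lower_boom).
With premise 8, O(lower_boom → ¬file_badge), the K-axiom yields O(¬file_badge).
Premises 5, 9 do not contribute to this derivation.
Hence ¬file_badge is obligatory.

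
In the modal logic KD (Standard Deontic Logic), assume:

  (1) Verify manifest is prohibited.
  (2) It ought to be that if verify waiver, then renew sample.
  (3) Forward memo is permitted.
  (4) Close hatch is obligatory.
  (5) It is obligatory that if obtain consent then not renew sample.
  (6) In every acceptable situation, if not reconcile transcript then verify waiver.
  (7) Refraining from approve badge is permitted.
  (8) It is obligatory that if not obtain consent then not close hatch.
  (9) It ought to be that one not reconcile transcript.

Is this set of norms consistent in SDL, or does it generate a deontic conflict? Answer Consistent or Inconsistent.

Inconsistent

From premise 4 we have O(close_hatch).
The contrapositive of premise 8 (O(¬obtain_consent → ¬close_hatch)) is O(close_hatch → obtain_consent), and O(close_hatch) is already established, so O(obtain_consent).
With premise 5, O(obtain_consent → ¬renew_sample), the K-axiom yields O(¬renew_sample).
Premise 2, O(verify_waiver → renew_sample), contraposes to O(¬renew_sample → ¬verify_waiver); with O(¬renew_sample) we get O(¬verify_waiver).
Premise 6 is O(¬reconcile_transcript → verify_waiver); contrapositively O(¬verify_waiver → reconcile_transcript). Since O(¬verify_waiver) holds, K gives O(reconcile_transcript).
However, premise 9 gives O(¬reconcile_transcript).
We now have both O(reconcile_transcript) and O(¬reconcile_transcript) — reconcile_transcript is simultaneously obligatory and forbidden, violating the D-axiom.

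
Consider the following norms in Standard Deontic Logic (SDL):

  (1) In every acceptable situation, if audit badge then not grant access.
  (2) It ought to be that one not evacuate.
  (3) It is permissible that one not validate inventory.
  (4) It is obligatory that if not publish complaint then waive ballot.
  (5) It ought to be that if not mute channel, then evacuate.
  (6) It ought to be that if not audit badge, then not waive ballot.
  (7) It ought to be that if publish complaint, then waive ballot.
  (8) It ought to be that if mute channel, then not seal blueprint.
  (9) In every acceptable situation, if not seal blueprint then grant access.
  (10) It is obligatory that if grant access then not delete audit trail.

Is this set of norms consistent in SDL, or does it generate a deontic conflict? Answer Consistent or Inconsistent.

Premises 7 and 4 cover both cases: O(publish_complaint → waive_ballot) and O(¬publish_complaint → waive_ballot). Since publish_complaint ∨ ¬publish_complaint is a tautology, O(waive_ballot) follows.
The contrapositive of premise 6 (O(¬audit_badge → ¬waive_ballot)) is O(waive_ballot → audit_badge), and O(waive_ballot) is already established, so O(audit_badge).
From O(audit_badge) and premise 1, O(audit_badge → ¬grant_access), we obtain O(¬grant_access).
Premise 9, O(¬seal_blueprint → grant_access), contraposes to O(¬grant_access → seal_blueprint); with O(¬grant_access) we get O(seal_blueprint).
Premise 8 is O(mute_channel → ¬seal_blueprint); contrapositively O(seal_blueprint → ¬mute_channel). Since O(seal_blueprint) holds, K gives O(¬mute_channel).
Applying K to premise 5 (O(¬mute_channel → evacuate)) and O(¬mute_channel) yields O(evacuate).
However, premise 2 gives O(¬evacuate).
We now have both O(evacuate) and O(¬evacuate) — evacuate is simultaneously obligatory and forbidden, violating the D-axiom.

Inconsistent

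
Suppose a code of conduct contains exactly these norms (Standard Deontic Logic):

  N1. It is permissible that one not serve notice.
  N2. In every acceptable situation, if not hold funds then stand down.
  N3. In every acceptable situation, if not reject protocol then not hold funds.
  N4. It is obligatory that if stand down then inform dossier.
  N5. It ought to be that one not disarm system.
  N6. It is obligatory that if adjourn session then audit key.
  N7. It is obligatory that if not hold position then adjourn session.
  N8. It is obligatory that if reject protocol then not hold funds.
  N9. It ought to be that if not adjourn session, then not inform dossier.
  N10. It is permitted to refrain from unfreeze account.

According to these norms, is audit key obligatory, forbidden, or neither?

By case analysis on ¬reject_protocol: premise 3 gives O(¬reject_protocol → ¬hold_funds) and premise 8 gives O(reject_protocol → ¬hold_funds), so O(¬hold_funds) either way.
Premise 2 is O(¬hold_funds → stand_down); since O(¬hold_funds), deontic closure gives O(stand_down).
Premise 4 is O(stand_down → inform_dossier); since O(stand_down), deontic closure gives O(inform_dossier).
Premise 9 is O(¬adjourn_session → ¬inform_dossier); contrapositively O(inform_dossier → adjourn_session). Since O(inform_dossier) holds, K gives O(adjourn_session).
With premise 6, O(adjourn_session → audit_key), the K-axiom yields O(audit_key).
Premises 1, 5, 7, 10 do not contribute to this derivation.
Hence audit_key is obligatory.

Obligatory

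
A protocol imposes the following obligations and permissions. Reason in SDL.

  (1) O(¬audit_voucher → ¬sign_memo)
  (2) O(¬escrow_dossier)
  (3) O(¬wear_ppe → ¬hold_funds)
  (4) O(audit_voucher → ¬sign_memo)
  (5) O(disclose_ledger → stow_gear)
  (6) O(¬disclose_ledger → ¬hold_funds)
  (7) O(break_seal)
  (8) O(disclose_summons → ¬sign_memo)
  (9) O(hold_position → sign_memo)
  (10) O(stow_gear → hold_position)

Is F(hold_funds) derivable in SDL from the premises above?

Premises 1 and 4 are O(¬audit_voucher → ¬sign_memo) and O(audit_voucher → ¬sign_memo); every ideal world satisfies ¬audit_voucher or audit_voucher, so in either case ¬sign_memo holds — hence O(¬sign_memo).
The contrapositive of premise 9 (O(hold_position → sign_memo)) is O(¬sign_memo → ¬hold_position), and O(¬sign_memo) is already established, so O(¬hold_position).
The contrapositive of premise 10 (O(stow_gear → hold_position)) is O(¬hold_position → ¬stow_gear), and O(¬hold_position) is already established, so O(¬stow_gear).
The contrapositive of premise 5 (O(disclose_ledger → stow_gear)) is O(¬stow_gear → ¬disclose_ledger), and O(¬stow_gear) is already established, so O(¬disclose_ledger).
Premise 6 is O(¬disclose_ledger → ¬hold_funds); since O(¬disclose_ledger), deontic closure gives O(¬hold_funds).
Premises 2, 3, 7, 8 do not contribute to this derivation.
So O(¬hold_funds) holds, i.e. F(hold_funds). The claim follows.

Yes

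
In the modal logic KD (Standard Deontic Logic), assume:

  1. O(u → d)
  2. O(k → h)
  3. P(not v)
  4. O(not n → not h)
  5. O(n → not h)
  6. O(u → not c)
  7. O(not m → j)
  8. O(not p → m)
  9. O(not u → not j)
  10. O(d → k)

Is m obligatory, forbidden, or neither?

Premises 4 and 5 are O(not n → not h) and O(n → not h); every ideal world satisfies not n or n, so in either case not h holds — hence O(not h).
The contrapositive of premise 2 (O(k → h)) is O(not h → not k), and O(not h) is already established, so O(not k).
Premise 10 is O(d → k); contrapositively O(not k → not d). Since O(not k) holds, K gives O(not d).
Premise 1, O(u → d), contraposes to O(not d → not u); with O(not d) we get O(not u).
Premise 9 is O(not u → not j); since O(not u), deontic closure gives O(not j).
Premise 7, O(not m → j), contraposes to O(not j → m); with O(not j) we get O(m).
Premises 3, 6, 8 do not contribute to this derivation.
Hence m is obligatory.

Obligatory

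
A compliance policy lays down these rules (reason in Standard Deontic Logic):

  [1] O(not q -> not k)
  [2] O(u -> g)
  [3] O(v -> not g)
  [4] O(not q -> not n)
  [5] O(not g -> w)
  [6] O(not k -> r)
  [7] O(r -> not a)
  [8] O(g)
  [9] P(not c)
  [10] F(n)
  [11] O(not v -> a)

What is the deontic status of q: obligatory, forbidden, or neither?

Premise 8 gives O(g).
Premise 3 is O(v -> not g); contrapositively O(g -> not v). Since O(g) holds, K gives O(not v).
Applying K to premise 11 (O(not v -> a)) and O(not v) yields O(a).
The contrapositive of premise 7 (O(r -> not a)) is O(a -> not r), and O(a) is already established, so O(not r).
Premise 6 is O(not k -> r); contrapositively O(not r -> k). Since O(not r) holds, K gives O(k).
The contrapositive of premise 1 (O(not q -> not k)) is O(k -> q), and O(k) is already established, so O(q).
Premises 2, 4, 5, 9, 10 do not contribute to this derivation.
Hence q is obligatory.

Obligatory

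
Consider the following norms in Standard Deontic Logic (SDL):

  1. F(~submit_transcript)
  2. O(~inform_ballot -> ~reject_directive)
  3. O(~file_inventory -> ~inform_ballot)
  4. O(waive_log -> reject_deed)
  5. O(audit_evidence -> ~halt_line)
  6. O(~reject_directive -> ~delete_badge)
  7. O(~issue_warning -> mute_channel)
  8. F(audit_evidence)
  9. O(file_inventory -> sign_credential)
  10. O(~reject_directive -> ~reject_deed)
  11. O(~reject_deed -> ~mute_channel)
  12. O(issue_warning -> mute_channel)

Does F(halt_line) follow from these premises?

No

Premise 5 is O(audit_evidence -> ~halt_line), but O(audit_evidence) is not derivable from the premises, so it does not yield O(~halt_line).
No other premise forces O(~halt_line). An ideal world satisfying every premise can still have halt_line true, so F(halt_line) is not derivable.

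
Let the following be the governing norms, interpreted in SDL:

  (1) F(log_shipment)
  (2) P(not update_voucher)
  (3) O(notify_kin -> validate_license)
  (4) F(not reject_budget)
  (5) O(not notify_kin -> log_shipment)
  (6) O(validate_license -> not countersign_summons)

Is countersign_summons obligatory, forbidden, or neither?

Forbidden

Premise 1 is F(log_shipment), i.e. O(not log_shipment).
Premise 5, O(not notify_kin -> log_shipment), contraposes to O(not log_shipment -> notify_kin); with O(not log_shipment) we get O(notify_kin).
From O(notify_kin) and premise 3, O(notify_kin -> validate_license), we obtain O(validate_license).
From O(validate_license) and premise 6, O(validate_license -> not countersign_summons), we obtain O(not countersign_summons).
Premises 2, 4 do not contribute to this derivation.
Thus O(not countersign_summons), which is F(countersign_summons): countersign_summons is forbidden.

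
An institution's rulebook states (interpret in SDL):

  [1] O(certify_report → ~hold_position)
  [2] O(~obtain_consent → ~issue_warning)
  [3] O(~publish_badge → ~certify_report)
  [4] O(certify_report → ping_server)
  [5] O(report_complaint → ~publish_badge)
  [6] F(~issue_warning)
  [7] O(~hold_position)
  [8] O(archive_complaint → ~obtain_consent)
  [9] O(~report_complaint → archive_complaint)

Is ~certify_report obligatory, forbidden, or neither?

Premise 6 is F(~issue_warning), i.e. O(issue_warning).
Premise 2, O(~obtain_consent → ~issue_warning), contraposes to O(issue_warning → obtain_consent); with O(issue_warning) we get O(obtain_consent).
Premise 8 is O(archive_complaint → ~obtain_consent); contrapositively O(obtain_consent → ~archive_complaint). Since O(obtain_consent) holds, K gives O(~archive_complaint).
Premise 9 is O(~report_complaint → archive_complaint); contrapositively O(~archive_complaint → report_complaint). Since O(~archive_complaint) holds, K gives O(report_complaint).
From O(report_complaint) and premise 5, O(report_complaint → ~publish_badge), we obtain O(~publish_badge).
Premise 3 is O(~publish_badge → ~certify_report); since O(~publish_badge), deontic closure gives O(~certify_report).
Premises 1, 4, 7 do not contribute to this derivation.
Hence ~certify_report is obligatory.

Obligatory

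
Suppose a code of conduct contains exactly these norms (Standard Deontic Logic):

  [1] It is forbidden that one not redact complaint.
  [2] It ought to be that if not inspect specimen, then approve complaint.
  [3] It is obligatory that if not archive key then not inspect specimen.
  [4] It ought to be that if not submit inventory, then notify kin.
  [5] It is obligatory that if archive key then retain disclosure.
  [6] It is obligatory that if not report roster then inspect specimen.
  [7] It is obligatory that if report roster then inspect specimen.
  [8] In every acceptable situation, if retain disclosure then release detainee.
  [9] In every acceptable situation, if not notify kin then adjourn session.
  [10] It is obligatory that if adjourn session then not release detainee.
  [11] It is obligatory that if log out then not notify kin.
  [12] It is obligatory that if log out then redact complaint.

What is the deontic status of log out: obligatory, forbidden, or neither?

Forbidden

By case analysis on ¬report_roster: premise 6 gives O(¬report_roster → inspect_specimen) and premise 7 gives O(report_roster → inspect_specimen), so O(inspect_specimen) either way.
Premise 3 is O(¬archive_key → ¬inspect_specimen); contrapositively O(inspect_specimen → archive_key). Since O(inspect_specimen) holds, K gives O(archive_key).
Applying K to premise 5 (O(archive_key → retain_disclosure)) and O(archive_key) yields O(retain_disclosure).
Premise 8 is O(retain_disclosure → release_detainee); since O(retain_disclosure), deontic closure gives O(release_detainee).
Premise 10 is O(adjourn_session → ¬release_detainee); contrapositively O(release_detainee → ¬adjourn_session). Since O(release_detainee) holds, K gives O(¬adjourn_session).
Premise 9, O(¬notify_kin → adjourn_session), contraposes to O(¬adjourn_session → notify_kin); with O(¬adjourn_session) we get O(notify_kin).
Premise 11 is O(log_out → ¬notify_kin); contrapositively O(notify_kin → ¬log_out). Since O(notify_kin) holds, K gives O(¬log_out).
Premises 1, 2, 4, 12 do not contribute to this derivation.
Thus O(¬log_out), which is F(log_out): log_out is forbidden.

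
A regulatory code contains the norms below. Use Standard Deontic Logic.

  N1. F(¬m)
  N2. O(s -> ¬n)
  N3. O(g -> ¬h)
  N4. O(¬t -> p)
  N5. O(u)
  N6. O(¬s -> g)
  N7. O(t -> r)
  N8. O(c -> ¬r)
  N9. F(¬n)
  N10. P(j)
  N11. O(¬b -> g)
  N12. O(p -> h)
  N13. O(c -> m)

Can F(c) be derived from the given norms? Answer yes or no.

Yes

F(¬n) at premise 9 means O(n).
Premise 2 is O(s -> ¬n); contrapositively O(n -> ¬s). Since O(n) holds, K gives O(¬s).
From O(¬s) and premise 6, O(¬s -> g), we obtain O(g).
Premise 3 is O(g -> ¬h); since O(g), deontic closure gives O(¬h).
Premise 12 is O(p -> h); contrapositively O(¬h -> ¬p). Since O(¬h) holds, K gives O(¬p).
Premise 4, O(¬t -> p), contraposes to O(¬p -> t); with O(¬p) we get O(t).
Applying K to premise 7 (O(t -> r)) and O(t) yields O(r).
Premise 8 is O(c -> ¬r); contrapositively O(r -> ¬c). Since O(r) holds, K gives O(¬c).
Premises 1, 5, 10, 11, 13 do not contribute to this derivation.
So O(¬c) holds, i.e. F(c). The claim follows.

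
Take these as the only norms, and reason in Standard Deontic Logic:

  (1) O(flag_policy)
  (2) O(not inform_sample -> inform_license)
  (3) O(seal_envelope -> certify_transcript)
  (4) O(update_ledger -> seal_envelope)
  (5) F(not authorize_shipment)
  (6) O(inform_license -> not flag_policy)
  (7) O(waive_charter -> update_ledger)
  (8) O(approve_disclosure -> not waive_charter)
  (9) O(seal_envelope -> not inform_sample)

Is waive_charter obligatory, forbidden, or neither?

Premise 1 gives O(flag_policy).
The contrapositive of premise 6 (O(inform_license -> not flag_policy)) is O(flag_policy -> not inform_license), and O(flag_policy) is already established, so O(not inform_license).
The contrapositive of premise 2 (O(not inform_sample -> inform_license)) is O(not inform_license -> inform_sample), and O(not inform_license) is already established, so O(inform_sample).
Premise 9, O(seal_envelope -> not inform_sample), contraposes to O(inform_sample -> not seal_envelope); with O(inform_sample) we get O(not seal_envelope).
The contrapositive of premise 4 (O(update_ledger -> seal_envelope)) is O(not seal_envelope -> not update_ledger), and O(not seal_envelope) is already established, so O(not update_ledger).
Premise 7 is O(waive_charter -> update_ledger); contrapositively O(not update_ledger -> not waive_charter). Since O(not update_ledger) holds, K gives O(not waive_charter).
Premises 3, 5, 8 do not contribute to this derivation.
Thus O(not waive_charter), which is F(waive_charter): waive_charter is forbidden.

Forbidden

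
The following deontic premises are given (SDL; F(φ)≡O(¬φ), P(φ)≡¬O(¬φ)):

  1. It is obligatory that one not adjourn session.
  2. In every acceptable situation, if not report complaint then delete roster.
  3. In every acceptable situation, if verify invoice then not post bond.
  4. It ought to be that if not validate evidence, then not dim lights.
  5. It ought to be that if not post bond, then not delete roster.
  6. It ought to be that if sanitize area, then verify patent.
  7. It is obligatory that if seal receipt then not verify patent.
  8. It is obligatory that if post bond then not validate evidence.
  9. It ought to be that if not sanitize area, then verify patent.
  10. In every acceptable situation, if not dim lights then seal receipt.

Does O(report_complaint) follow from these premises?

Yes

Premises 9 and 6 cover both cases: O(¬sanitize_area → verify_patent) and O(sanitize_area → verify_patent). Since ¬sanitize_area ∨ sanitize_area is a tautology, O(verify_patent) follows.
Premise 7, O(seal_receipt → ¬verify_patent), contraposes to O(verify_patent → ¬seal_receipt); with O(verify_patent) we get O(¬seal_receipt).
Premise 10 is O(¬dim_lights → seal_receipt); contrapositively O(¬seal_receipt → dim_lights). Since O(¬seal_receipt) holds, K gives O(dim_lights).
Premise 4, O(¬validate_evidence → ¬dim_lights), contraposes to O(dim_lights → validate_evidence); with O(dim_lights) we get O(validate_evidence).
Premise 8, O(post_bond → ¬validate_evidence), contraposes to O(validate_evidence → ¬post_bond); with O(validate_evidence) we get O(¬post_bond).
Premise 5 is O(¬post_bond → ¬delete_roster); since O(¬post_bond), deontic closure gives O(¬delete_roster).
The contrapositive of premise 2 (O(¬report_complaint → delete_roster)) is O(¬delete_roster → report_complaint), and O(¬delete_roster) is already established, so O(report_complaint).
Premises 1, 3 do not contribute to this derivation.
So O(report_complaint) follows.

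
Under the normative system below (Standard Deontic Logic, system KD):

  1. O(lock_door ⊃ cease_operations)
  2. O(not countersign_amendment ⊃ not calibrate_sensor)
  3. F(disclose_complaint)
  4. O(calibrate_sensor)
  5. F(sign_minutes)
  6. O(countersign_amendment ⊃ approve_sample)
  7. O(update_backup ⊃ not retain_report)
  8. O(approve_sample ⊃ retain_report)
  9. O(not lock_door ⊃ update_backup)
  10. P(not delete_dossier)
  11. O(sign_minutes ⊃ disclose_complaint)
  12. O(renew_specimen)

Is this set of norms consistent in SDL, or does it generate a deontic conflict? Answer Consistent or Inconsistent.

Premise 11 is O(sign_minutes ⊃ disclose_complaint), but O(sign_minutes) is not derivable from the premises, so it does not yield O(disclose_complaint).
So O(disclose_complaint) is not derivable, and the apparent clash with O(not disclose_complaint) does not arise.
A world satisfying every obligation exists (e.g. approve_sample=true, calibrate_sensor=true, cease_operations=true, countersign_amendment=true, delete_dossier=false, disclose_complaint=false, lock_door=true, renew_specimen=true, retain_report=true, sign_minutes=false, update_backup=false); no atom is both obligatory and forbidden, so the set is consistent.

Consistent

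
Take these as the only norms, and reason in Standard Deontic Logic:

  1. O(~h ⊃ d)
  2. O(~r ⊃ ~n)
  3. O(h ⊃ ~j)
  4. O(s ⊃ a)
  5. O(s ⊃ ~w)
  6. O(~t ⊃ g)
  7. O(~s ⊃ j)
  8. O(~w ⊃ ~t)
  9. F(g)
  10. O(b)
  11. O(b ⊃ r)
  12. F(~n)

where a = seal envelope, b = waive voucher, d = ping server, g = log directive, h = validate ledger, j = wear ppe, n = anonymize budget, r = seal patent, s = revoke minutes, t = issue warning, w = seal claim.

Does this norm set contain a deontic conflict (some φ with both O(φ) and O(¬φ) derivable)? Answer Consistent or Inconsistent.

Premise 2 is O(~r ⊃ ~n), but O(~r) is not derivable from the premises, so it does not yield O(~n).
So O(~n) is not derivable, and the apparent clash with O(n) does not arise.
A world satisfying every obligation exists (e.g. a=false, b=true, d=true, g=false, h=false, j=true, n=true, r=true, s=false, t=true, w=true); no atom is both obligatory and forbidden, so the set is consistent.

Consistent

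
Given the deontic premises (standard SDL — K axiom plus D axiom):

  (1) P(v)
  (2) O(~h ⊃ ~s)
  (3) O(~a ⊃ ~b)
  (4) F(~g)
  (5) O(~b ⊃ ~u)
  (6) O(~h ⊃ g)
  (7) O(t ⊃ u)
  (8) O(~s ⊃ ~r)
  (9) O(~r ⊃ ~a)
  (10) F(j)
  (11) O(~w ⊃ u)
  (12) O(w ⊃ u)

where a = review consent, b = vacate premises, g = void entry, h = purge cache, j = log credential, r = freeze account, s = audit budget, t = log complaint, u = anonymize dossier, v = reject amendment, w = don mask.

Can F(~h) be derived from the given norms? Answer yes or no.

Yes

Premises 11 and 12 cover both cases: O(~w ⊃ u) and O(w ⊃ u). Since ~w ∨ w is a tautology, O(u) follows.
Premise 5 is O(~b ⊃ ~u); contrapositively O(u ⊃ b). Since O(u) holds, K gives O(b).
The contrapositive of premise 3 (O(~a ⊃ ~b)) is O(b ⊃ a), and O(b) is already established, so O(a).
Premise 9, O(~r ⊃ ~a), contraposes to O(a ⊃ r); with O(a) we get O(r).
Premise 8, O(~s ⊃ ~r), contraposes to O(r ⊃ s); with O(r) we get O(s).
Premise 2, O(~h ⊃ ~s), contraposes to O(s ⊃ h); with O(s) we get O(h).
Premises 1, 4, 6, 7, 10 do not contribute to this derivation.
So O(h) holds, i.e. F(~h). The claim follows.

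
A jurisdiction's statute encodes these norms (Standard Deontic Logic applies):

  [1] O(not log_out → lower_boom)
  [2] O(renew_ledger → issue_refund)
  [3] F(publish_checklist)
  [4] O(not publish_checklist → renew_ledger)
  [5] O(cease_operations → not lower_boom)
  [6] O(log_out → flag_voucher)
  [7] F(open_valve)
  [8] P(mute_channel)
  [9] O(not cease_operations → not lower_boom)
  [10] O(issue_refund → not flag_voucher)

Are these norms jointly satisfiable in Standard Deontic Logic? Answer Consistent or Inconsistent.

Inconsistent

Premises 9 and 5 cover both cases: O(not cease_operations → not lower_boom) and O(cease_operations → not lower_boom). Since not cease_operations ∨ cease_operations is a tautology, O(not lower_boom) follows.
Premise 1, O(not log_out → lower_boom), contraposes to O(not lower_boom → log_out); with O(not lower_boom) we get O(log_out).
Premise 6 is O(log_out → flag_voucher); since O(log_out), deontic closure gives O(flag_voucher).
The contrapositive of premise 10 (O(issue_refund → not flag_voucher)) is O(flag_voucher → not issue_refund), and O(flag_voucher) is already established, so O(not issue_refund).
Premise 2, O(renew_ledger → issue_refund), contraposes to O(not issue_refund → not renew_ledger); with O(not issue_refund) we get O(not renew_ledger).
Premise 4, O(not publish_checklist → renew_ledger), contraposes to O(not renew_ledger → publish_checklist); with O(not renew_ledger) we get O(publish_checklist).
However, F(publish_checklist) at premise 3 amounts to O(not publish_checklist).
We now have both O(publish_checklist) and O(not publish_checklist) — publish_checklist is simultaneously obligatory and forbidden, violating the D-axiom.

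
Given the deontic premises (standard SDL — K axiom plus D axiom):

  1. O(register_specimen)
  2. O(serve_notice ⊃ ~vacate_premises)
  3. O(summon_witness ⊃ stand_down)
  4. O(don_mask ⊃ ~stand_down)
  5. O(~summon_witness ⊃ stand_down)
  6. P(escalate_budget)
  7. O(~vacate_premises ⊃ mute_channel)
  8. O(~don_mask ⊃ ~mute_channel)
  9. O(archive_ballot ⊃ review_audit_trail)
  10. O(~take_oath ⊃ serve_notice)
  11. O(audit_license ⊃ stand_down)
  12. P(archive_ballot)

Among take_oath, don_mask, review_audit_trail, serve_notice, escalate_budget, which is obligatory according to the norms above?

Premises 5 and 3 cover both cases: O(~summon_witness ⊃ stand_down) and O(summon_witness ⊃ stand_down). Since ~summon_witness ∨ summon_witness is a tautology, O(stand_down) follows.
Premise 4 is O(don_mask ⊃ ~stand_down); contrapositively O(stand_down ⊃ ~don_mask). Since O(stand_down) holds, K gives O(~don_mask).
With premise 8, O(~don_mask ⊃ ~mute_channel), the K-axiom yields O(~mute_channel).
Premise 7, O(~vacate_premises ⊃ mute_channel), contraposes to O(~mute_channel ⊃ vacate_premises); with O(~mute_channel) we get O(vacate_premises).
The contrapositive of premise 2 (O(serve_notice ⊃ ~vacate_premises)) is O(vacate_premises ⊃ ~serve_notice), and O(vacate_premises) is already established, so O(~serve_notice).
Premise 10, O(~take_oath ⊃ serve_notice), contraposes to O(~serve_notice ⊃ take_oath); with O(~serve_notice) we get O(take_oath).
So O(take_oath) holds — take_oath is obligatory. None of the other listed options is made obligatory by any chain of premises.

take_oath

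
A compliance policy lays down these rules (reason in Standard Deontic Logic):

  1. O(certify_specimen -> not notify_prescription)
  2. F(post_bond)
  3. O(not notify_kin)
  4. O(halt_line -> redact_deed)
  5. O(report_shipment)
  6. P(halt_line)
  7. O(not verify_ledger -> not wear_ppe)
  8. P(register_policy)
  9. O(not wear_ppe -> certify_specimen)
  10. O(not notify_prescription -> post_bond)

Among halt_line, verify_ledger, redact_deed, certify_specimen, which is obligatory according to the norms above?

verify_ledger

Premise 2, F(post_bond), is equivalent to O(not post_bond).
Premise 10 is O(not notify_prescription -> post_bond); contrapositively O(not post_bond -> notify_prescription). Since O(not post_bond) holds, K gives O(notify_prescription).
The contrapositive of premise 1 (O(certify_specimen -> not notify_prescription)) is O(notify_prescription -> not certify_specimen), and O(notify_prescription) is already established, so O(not certify_specimen).
The contrapositive of premise 9 (O(not wear_ppe -> certify_specimen)) is O(not certify_specimen -> wear_ppe), and O(not certify_specimen) is already established, so O(wear_ppe).
The contrapositive of premise 7 (O(not verify_ledger -> not wear_ppe)) is O(wear_ppe -> verify_ledger), and O(wear_ppe) is already established, so O(verify_ledger).
So O(verify_ledger) holds — verify_ledger is obligatory. None of the other listed options is made obligatory by any chain of premises.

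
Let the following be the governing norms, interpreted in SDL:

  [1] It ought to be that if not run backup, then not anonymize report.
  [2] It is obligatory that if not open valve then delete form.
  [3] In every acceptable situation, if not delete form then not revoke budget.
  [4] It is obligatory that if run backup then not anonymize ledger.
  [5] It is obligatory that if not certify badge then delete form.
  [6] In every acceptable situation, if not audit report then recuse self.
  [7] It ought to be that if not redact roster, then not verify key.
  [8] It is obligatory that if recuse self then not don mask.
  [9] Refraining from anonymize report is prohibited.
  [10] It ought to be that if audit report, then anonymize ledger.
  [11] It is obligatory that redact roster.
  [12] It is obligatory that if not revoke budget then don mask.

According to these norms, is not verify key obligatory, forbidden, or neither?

Premise 7 is O(¬redact_roster → ¬verify_key), but O(¬redact_roster) is not derivable from the premises, so it does not yield O(¬verify_key).
No premise or chain of K-axiom applications forces O(¬verify_key), and none forces O(verify_key). So ¬verify_key is neither obligatory nor forbidden under these norms.

Neither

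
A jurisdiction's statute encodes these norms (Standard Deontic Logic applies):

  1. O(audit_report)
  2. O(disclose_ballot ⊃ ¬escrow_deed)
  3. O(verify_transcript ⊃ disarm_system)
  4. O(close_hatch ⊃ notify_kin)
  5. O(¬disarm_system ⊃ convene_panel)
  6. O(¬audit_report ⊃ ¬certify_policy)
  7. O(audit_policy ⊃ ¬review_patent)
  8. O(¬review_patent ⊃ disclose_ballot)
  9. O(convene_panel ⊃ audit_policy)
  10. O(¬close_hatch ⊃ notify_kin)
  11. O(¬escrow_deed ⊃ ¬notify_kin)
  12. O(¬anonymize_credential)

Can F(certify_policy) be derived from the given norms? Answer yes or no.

Premise 6 is O(¬audit_report ⊃ ¬certify_policy), but O(¬audit_report) is not derivable from the premises, so it does not yield O(¬certify_policy).
No other premise forces O(¬certify_policy). An ideal world satisfying every premise can still have certify_policy true, so F(certify_policy) is not derivable.

No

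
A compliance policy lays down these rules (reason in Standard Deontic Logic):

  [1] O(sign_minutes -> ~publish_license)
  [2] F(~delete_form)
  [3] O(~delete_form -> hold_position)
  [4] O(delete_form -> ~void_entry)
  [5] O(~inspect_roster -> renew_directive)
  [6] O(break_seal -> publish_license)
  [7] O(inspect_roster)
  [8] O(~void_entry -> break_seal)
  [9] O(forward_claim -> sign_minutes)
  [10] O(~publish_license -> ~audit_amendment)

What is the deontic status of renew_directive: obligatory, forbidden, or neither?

Premise 5 is O(~inspect_roster -> renew_directive), but O(~inspect_roster) is not derivable from the premises, so it does not yield O(renew_directive).
No premise or chain of K-axiom applications forces O(renew_directive), and none forces O(~renew_directive). So renew_directive is neither obligatory nor forbidden under these norms.

Neither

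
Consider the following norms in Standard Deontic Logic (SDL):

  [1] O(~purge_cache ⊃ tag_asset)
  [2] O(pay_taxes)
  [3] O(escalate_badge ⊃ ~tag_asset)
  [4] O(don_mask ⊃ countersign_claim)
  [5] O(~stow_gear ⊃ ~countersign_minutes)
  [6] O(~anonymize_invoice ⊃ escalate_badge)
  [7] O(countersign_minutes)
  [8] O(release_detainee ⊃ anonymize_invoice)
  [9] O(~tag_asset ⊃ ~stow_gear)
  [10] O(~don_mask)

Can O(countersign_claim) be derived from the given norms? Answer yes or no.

Premise 4 is O(don_mask ⊃ countersign_claim), but O(don_mask) is not derivable from the premises, so it does not yield O(countersign_claim).
No other premise forces O(countersign_claim). An ideal world satisfying every premise can still have countersign_claim false, so O(countersign_claim) is not derivable.

No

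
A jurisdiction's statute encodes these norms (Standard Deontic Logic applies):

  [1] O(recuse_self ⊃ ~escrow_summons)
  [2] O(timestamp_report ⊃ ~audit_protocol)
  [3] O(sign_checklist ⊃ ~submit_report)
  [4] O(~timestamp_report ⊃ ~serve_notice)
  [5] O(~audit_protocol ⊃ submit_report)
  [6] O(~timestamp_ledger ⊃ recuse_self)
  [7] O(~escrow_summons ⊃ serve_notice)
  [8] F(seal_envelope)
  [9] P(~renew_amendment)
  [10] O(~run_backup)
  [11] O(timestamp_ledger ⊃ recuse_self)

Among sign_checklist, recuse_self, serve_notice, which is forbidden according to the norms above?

sign_checklist

Premises 11 and 6 are O(timestamp_ledger ⊃ recuse_self) and O(~timestamp_ledger ⊃ recuse_self); every ideal world satisfies timestamp_ledger or ~timestamp_ledger, so in either case recuse_self holds — hence O(recuse_self).
With premise 1, O(recuse_self ⊃ ~escrow_summons), the K-axiom yields O(~escrow_summons).
Premise 7 is O(~escrow_summons ⊃ serve_notice); since O(~escrow_summons), deontic closure gives O(serve_notice).
Premise 4 is O(~timestamp_report ⊃ ~serve_notice); contrapositively O(serve_notice ⊃ timestamp_report). Since O(serve_notice) holds, K gives O(timestamp_report).
Premise 2 is O(timestamp_report ⊃ ~audit_protocol); since O(timestamp_report), deontic closure gives O(~audit_protocol).
Applying K to premise 5 (O(~audit_protocol ⊃ submit_report)) and O(~audit_protocol) yields O(submit_report).
Premise 3 is O(sign_checklist ⊃ ~submit_report); contrapositively O(submit_report ⊃ ~sign_checklist). Since O(submit_report) holds, K gives O(~sign_checklist).
So O(~sign_checklist) holds, i.e. sign_checklist is forbidden. None of the other listed options is forbidden under the premises.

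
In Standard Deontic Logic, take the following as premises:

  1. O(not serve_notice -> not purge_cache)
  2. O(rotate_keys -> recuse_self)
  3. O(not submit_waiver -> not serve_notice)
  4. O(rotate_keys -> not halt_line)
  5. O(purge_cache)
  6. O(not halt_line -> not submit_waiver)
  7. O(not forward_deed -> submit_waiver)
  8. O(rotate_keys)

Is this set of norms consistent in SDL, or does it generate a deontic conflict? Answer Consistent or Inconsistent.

Inconsistent

Premise 5 states O(purge_cache) outright.
Premise 1, O(not serve_notice -> not purge_cache), contraposes to O(purge_cache -> serve_notice); with O(purge_cache) we get O(serve_notice).
The contrapositive of premise 3 (O(not submit_waiver -> not serve_notice)) is O(serve_notice -> submit_waiver), and O(serve_notice) is already established, so O(submit_waiver).
Premise 6 is O(not halt_line -> not submit_waiver); contrapositively O(submit_waiver -> halt_line). Since O(submit_waiver) holds, K gives O(halt_line).
Premise 4, O(rotate_keys -> not halt_line), contraposes to O(halt_line -> not rotate_keys); with O(halt_line) we get O(not rotate_keys).
But premise 8 directly asserts O(rotate_keys).
We now have both O(not rotate_keys) and O(rotate_keys) — rotate_keys is simultaneously obligatory and forbidden, violating the D-axiom.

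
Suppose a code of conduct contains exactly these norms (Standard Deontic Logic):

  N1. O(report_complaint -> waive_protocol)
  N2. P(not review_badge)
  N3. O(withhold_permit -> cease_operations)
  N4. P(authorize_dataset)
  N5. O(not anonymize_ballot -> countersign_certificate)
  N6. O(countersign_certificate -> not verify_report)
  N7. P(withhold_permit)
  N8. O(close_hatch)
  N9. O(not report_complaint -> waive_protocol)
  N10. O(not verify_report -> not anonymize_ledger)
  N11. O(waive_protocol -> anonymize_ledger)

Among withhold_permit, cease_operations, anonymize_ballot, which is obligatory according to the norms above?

Premises 9 and 1 are O(not report_complaint -> waive_protocol) and O(report_complaint -> waive_protocol); every ideal world satisfies not report_complaint or report_complaint, so in either case waive_protocol holds — hence O(waive_protocol).
From O(waive_protocol) and premise 11, O(waive_protocol -> anonymize_ledger), we obtain O(anonymize_ledger).
The contrapositive of premise 10 (O(not verify_report -> not anonymize_ledger)) is O(anonymize_ledger -> verify_report), and O(anonymize_ledger) is already established, so O(verify_report).
The contrapositive of premise 6 (O(countersign_certificate -> not verify_report)) is O(verify_report -> not countersign_certificate), and O(verify_report) is already established, so O(not countersign_certificate).
The contrapositive of premise 5 (O(not anonymize_ballot -> countersign_certificate)) is O(not countersign_certificate -> anonymize_ballot), and O(not countersign_certificate) is already established, so O(anonymize_ballot).
So O(anonymize_ballot) holds — anonymize_ballot is obligatory. None of the other listed options is made obligatory by any chain of premises.

anonymize_ballot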